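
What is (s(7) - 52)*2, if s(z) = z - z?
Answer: -104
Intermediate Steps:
s(z) = 0
(s(7) - 52)*2 = (0 - 52)*2 = -52*2 = -104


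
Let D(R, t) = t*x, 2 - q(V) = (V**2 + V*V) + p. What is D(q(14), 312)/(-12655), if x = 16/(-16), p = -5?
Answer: 312/12655 ≈ 0.024654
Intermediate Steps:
x = -1 (x = 16*(-1/16) = -1)
q(V) = 7 - 2*V**2 (q(V) = 2 - ((V**2 + V*V) - 5) = 2 - ((V**2 + V**2) - 5) = 2 - (2*V**2 - 5) = 2 - (-5 + 2*V**2) = 2 + (5 - 2*V**2) = 7 - 2*V**2)
D(R, t) = -t (D(R, t) = t*(-1) = -t)
D(q(14), 312)/(-12655) = -1*312/(-12655) = -312*(-1/12655) = 312/12655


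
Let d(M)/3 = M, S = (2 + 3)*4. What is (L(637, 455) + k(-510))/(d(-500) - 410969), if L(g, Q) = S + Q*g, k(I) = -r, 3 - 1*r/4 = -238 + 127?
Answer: -289399/412469 ≈ -0.70163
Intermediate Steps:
S = 20 (S = 5*4 = 20)
r = 456 (r = 12 - 4*(-238 + 127) = 12 - 4*(-111) = 12 + 444 = 456)
d(M) = 3*M
k(I) = -456 (k(I) = -1*456 = -456)
L(g, Q) = 20 + Q*g
(L(637, 455) + k(-510))/(d(-500) - 410969) = ((20 + 455*637) - 456)/(3*(-500) - 410969) = ((20 + 289835) - 456)/(-1500 - 410969) = (289855 - 456)/(-412469) = 289399*(-1/412469) = -289399/412469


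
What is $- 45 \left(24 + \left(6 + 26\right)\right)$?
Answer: $-2520$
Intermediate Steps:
$- 45 \left(24 + \left(6 + 26\right)\right) = - 45 \left(24 + 32\right) = \left(-45\right) 56 = -2520$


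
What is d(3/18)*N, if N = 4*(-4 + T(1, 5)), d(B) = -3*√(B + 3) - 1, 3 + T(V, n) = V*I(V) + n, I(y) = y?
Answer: 4 + 2*√114 ≈ 25.354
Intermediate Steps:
T(V, n) = -3 + n + V² (T(V, n) = -3 + (V*V + n) = -3 + (V² + n) = -3 + (n + V²) = -3 + n + V²)
d(B) = -1 - 3*√(3 + B) (d(B) = -3*√(3 + B) - 1 = -1 - 3*√(3 + B))
N = -4 (N = 4*(-4 + (-3 + 5 + 1²)) = 4*(-4 + (-3 + 5 + 1)) = 4*(-4 + 3) = 4*(-1) = -4)
d(3/18)*N = (-1 - 3*√(3 + 3/18))*(-4) = (-1 - 3*√(3 + 3*(1/18)))*(-4) = (-1 - 3*√(3 + ⅙))*(-4) = (-1 - √114/2)*(-4) = 4 + 2*√114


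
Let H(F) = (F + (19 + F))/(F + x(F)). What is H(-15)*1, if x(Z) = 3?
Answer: 11/12 ≈ 0.91667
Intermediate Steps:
H(F) = (19 + 2*F)/(3 + F) (H(F) = (F + (19 + F))/(F + 3) = (19 + 2*F)/(3 + F))
H(-15)*1 = ((19 + 2*(-15))/(3 - 15))*1 = ((19 - 30)/(-12))*1 = -1/12*(-11)*1 = (11/12)*1 = 11/12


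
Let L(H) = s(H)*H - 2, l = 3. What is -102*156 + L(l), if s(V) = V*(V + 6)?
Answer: -15833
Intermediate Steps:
s(V) = V*(6 + V)
L(H) = -2 + H²*(6 + H) (L(H) = (H*(6 + H))*H - 2 = H²*(6 + H) - 2 = -2 + H²*(6 + H))
-102*156 + L(l) = -102*156 + (-2 + 3²*(6 + 3)) = -15912 + (-2 + 9*9) = -15912 + (-2 + 81) = -15912 + 79 = -15833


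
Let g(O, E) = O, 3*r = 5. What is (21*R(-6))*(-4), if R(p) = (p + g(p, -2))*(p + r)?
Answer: -4368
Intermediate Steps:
r = 5/3 (r = (⅓)*5 = 5/3 ≈ 1.6667)
R(p) = 2*p*(5/3 + p) (R(p) = (p + p)*(p + 5/3) = (2*p)*(5/3 + p) = 2*p*(5/3 + p))
(21*R(-6))*(-4) = (21*((⅔)*(-6)*(5 + 3*(-6))))*(-4) = (21*((⅔)*(-6)*(5 - 18)))*(-4) = (21*((⅔)*(-6)*(-13)))*(-4) = (21*52)*(-4) = 1092*(-4) = -4368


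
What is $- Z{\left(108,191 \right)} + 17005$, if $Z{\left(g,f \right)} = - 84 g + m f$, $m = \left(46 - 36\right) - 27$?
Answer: $29324$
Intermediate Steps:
$m = -17$ ($m = 10 - 27 = -17$)
$Z{\left(g,f \right)} = - 84 g - 17 f$
$- Z{\left(108,191 \right)} + 17005 = - (\left(-84\right) 108 - 3247) + 17005 = - (-9072 - 3247) + 17005 = \left(-1\right) \left(-12319\right) + 17005 = 12319 + 17005 = 29324$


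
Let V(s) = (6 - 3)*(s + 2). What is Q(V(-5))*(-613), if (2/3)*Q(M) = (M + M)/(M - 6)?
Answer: -5517/5 ≈ -1103.4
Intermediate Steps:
V(s) = 6 + 3*s (V(s) = 3*(2 + s) = 6 + 3*s)
Q(M) = 3*M/(-6 + M) (Q(M) = 3*((M + M)/(M - 6))/2 = 3*((2*M)/(-6 + M))/2 = 3*(2*M/(-6 + M))/2 = 3*M/(-6 + M))
Q(V(-5))*(-613) = (3*(6 + 3*(-5))/(-6 + (6 + 3*(-5))))*(-613) = (3*(6 - 15)/(-6 + (6 - 15)))*(-613) = (3*(-9)/(-6 - 9))*(-613) = (3*(-9)/(-15))*(-613) = (3*(-9)*(-1/15))*(-613) = (9/5)*(-613) = -5517/5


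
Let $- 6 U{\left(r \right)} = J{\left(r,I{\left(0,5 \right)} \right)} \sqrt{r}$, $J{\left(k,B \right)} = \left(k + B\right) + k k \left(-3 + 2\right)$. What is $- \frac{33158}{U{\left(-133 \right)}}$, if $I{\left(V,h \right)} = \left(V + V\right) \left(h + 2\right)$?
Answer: $\frac{99474 i \sqrt{133}}{1185163} \approx 0.96796 i$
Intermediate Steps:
$I{\left(V,h \right)} = 2 V \left(2 + h\right)$
$J{\left(k,B \right)} = B + k - k^{2}$ ($J{\left(k,B \right)} = \left(B + k\right) + k^{2} \left(-1\right) = \left(B + k\right) - k^{2} = B + k - k^{2}$)
$U{\left(r \right)} = - \frac{\sqrt{r} \left(r - r^{2}\right)}{6}$ ($U{\left(r \right)} = - \frac{\left(2 \cdot 0 \left(2 + 5\right) + r - r^{2}\right) \sqrt{r}}{6} = - \frac{\left(2 \cdot 0 \cdot 7 + r - r^{2}\right) \sqrt{r}}{6} = - \frac{\left(0 + r - r^{2}\right) \sqrt{r}}{6} = - \frac{\left(r - r^{2}\right) \sqrt{r}}{6} = - \frac{\sqrt{r} \left(r - r^{2}\right)}{6}$)
$- \frac{33158}{U{\left(-133 \right)}} = - \frac{33158}{\frac{1}{6} \left(-133\right)^{\frac{3}{2}} \left(-1 - 133\right)} = - \frac{33158}{\frac{1}{6} \left(- 133 i \sqrt{133}\right) \left(-134\right)} = - \frac{33158}{\frac{8911}{3} i \sqrt{133}} = - 33158 \left(- \frac{3 i \sqrt{133}}{1185163}\right) = \frac{99474 i \sqrt{133}}{1185163}$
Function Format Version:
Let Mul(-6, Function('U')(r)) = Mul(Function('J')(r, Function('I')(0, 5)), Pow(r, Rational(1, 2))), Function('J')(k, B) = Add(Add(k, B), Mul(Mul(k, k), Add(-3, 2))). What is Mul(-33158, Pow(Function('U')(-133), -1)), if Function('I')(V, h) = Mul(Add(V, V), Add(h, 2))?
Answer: Mul(Rational(99474, 1185163), I, Pow(133, Rational(1, 2))) ≈ Mul(0.96796, I)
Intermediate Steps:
Function('I')(V, h) = Mul(2, V, Add(2, h)) (Function('I')(V, h) = Mul(Mul(2, V), Add(2, h)) = Mul(2, V, Add(2, h)))
Function('J')(k, B) = Add(B, k, Mul(-1, Pow(k, 2))) (Function('J')(k, B) = Add(Add(B, k), Mul(Pow(k, 2), -1)) = Add(Add(B, k), Mul(-1, Pow(k, 2))) = Add(B, k, Mul(-1, Pow(k, 2))))
Function('U')(r) = Mul(Rational(-1, 6), Pow(r, Rational(1, 2)), Add(r, Mul(-1, Pow(r, 2)))) (Function('U')(r) = Mul(Rational(-1, 6), Mul(Add(Mul(2, 0, Add(2, 5)), r, Mul(-1, Pow(r, 2))), Pow(r, Rational(1, 2)))) = Mul(Rational(-1, 6), Mul(Add(Mul(2, 0, 7), r, Mul(-1, Pow(r, 2))), Pow(r, Rational(1, 2)))) = Mul(Rational(-1, 6), Mul(Add(0, r, Mul(-1, Pow(r, 2))), Pow(r, Rational(1, 2)))) = Mul(Rational(-1, 6), Mul(Add(r, Mul(-1, Pow(r, 2))), Pow(r, Rational(1, 2)))) = Mul(Rational(-1, 6), Mul(Pow(r, Rational(1, 2)), Add(r, Mul(-1, Pow(r, 2))))) = Mul(Rational(-1, 6), Pow(r, Rational(1, 2)), Add(r, Mul(-1, Pow(r, 2)))))
Mul(-33158, Pow(Function('U')(-133), -1)) = Mul(-33158, Pow(Mul(Rational(1, 6), Pow(-133, Rational(3, 2)), Add(-1, -133)), -1)) = Mul(-33158, Pow(Mul(Rational(1, 6), Mul(-133, I, Pow(133, Rational(1, 2))), -134), -1)) = Mul(-33158, Pow(Mul(Rational(8911, 3), I, Pow(133, Rational(1, 2))), -1)) = Mul(-33158, Mul(Rational(-3, 1185163), I, Pow(133, Rational(1, 2)))) = Mul(Rational(99474, 1185163), I, Pow(133, Rational(1, 2)))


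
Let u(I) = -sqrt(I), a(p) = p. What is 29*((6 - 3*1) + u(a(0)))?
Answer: 87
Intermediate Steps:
29*((6 - 3*1) + u(a(0))) = 29*((6 - 3*1) - sqrt(0)) = 29*((6 - 3) - 1*0) = 29*(3 + 0) = 29*3 = 87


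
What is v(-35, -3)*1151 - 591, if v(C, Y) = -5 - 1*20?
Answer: -29366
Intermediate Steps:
v(C, Y) = -25 (v(C, Y) = -5 - 20 = -25)
v(-35, -3)*1151 - 591 = -25*1151 - 591 = -28775 - 591 = -29366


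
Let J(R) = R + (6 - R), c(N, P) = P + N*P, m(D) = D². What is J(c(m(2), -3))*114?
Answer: 684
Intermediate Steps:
J(R) = 6
J(c(m(2), -3))*114 = 6*114 = 684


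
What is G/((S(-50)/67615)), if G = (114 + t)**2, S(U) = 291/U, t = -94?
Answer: -1352300000/291 ≈ -4.6471e+6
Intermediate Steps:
G = 400 (G = (114 - 94)**2 = 20**2 = 400)
G/((S(-50)/67615)) = 400/(((291/(-50))/67615)) = 400/(((291*(-1/50))*(1/67615))) = 400/((-291/50*1/67615)) = 400/(-291/3380750) = 400*(-3380750/291) = -1352300000/291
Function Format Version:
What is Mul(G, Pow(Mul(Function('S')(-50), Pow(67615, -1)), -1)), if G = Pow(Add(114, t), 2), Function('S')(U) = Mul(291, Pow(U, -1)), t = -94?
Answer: Rational(-1352300000, 291) ≈ -4.6471e+6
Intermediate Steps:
G = 400 (G = Pow(Add(114, -94), 2) = Pow(20, 2) = 400)
Mul(G, Pow(Mul(Function('S')(-50), Pow(67615, -1)), -1)) = Mul(400, Pow(Mul(Mul(291, Pow(-50, -1)), Pow(67615, -1)), -1)) = Mul(400, Pow(Mul(Mul(291, Rational(-1, 50)), Rational(1, 67615)), -1)) = Mul(400, Pow(Mul(Rational(-291, 50), Rational(1, 67615)), -1)) = Mul(400, Pow(Rational(-291, 3380750), -1)) = Mul(400, Rational(-3380750, 291)) = Rational(-1352300000, 291)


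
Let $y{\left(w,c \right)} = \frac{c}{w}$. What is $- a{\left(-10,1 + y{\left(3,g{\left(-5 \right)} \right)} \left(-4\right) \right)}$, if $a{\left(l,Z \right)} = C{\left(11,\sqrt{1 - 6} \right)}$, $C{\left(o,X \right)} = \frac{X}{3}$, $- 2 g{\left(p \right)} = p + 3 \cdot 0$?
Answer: $- \frac{i \sqrt{5}}{3} \approx - 0.74536 i$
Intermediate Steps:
$g{\left(p \right)} = - \frac{p}{2}$ ($g{\left(p \right)} = - \frac{p + 3 \cdot 0}{2} = - \frac{p + 0}{2} = - \frac{p}{2}$)
$C{\left(o,X \right)} = \frac{X}{3}$ ($C{\left(o,X \right)} = X \frac{1}{3} = \frac{X}{3}$)
$a{\left(l,Z \right)} = \frac{i \sqrt{5}}{3}$ ($a{\left(l,Z \right)} = \frac{\sqrt{1 - 6}}{3} = \frac{\sqrt{-5}}{3} = \frac{i \sqrt{5}}{3}$)
$- a{\left(-10,1 + y{\left(3,g{\left(-5 \right)} \right)} \left(-4\right) \right)} = - \frac{i \sqrt{5}}{3}$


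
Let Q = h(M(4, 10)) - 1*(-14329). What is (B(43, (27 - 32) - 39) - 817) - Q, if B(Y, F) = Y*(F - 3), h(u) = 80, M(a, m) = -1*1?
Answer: -17247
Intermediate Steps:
M(a, m) = -1
B(Y, F) = Y*(-3 + F)
Q = 14409 (Q = 80 - 1*(-14329) = 80 + 14329 = 14409)
(B(43, (27 - 32) - 39) - 817) - Q = (43*(-3 + ((27 - 32) - 39)) - 817) - 1*14409 = (43*(-3 + (-5 - 39)) - 817) - 14409 = (43*(-3 - 44) - 817) - 14409 = (43*(-47) - 817) - 14409 = (-2021 - 817) - 14409 = -2838 - 14409 = -17247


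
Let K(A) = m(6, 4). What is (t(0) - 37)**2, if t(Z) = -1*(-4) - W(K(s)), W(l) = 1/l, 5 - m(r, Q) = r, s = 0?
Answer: 1024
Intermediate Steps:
m(r, Q) = 5 - r
K(A) = -1 (K(A) = 5 - 1*6 = 5 - 6 = -1)
t(Z) = 5 (t(Z) = -1*(-4) - 1/(-1) = 4 - 1*(-1) = 4 + 1 = 5)
(t(0) - 37)**2 = (5 - 37)**2 = (-32)**2 = 1024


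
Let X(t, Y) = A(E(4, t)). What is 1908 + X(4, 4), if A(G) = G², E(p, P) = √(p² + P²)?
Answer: 1940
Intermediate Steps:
E(p, P) = √(P² + p²)
X(t, Y) = 16 + t² (X(t, Y) = (√(t² + 4²))² = (√(t² + 16))² = (√(16 + t²))² = 16 + t²)
1908 + X(4, 4) = 1908 + (16 + 4²) = 1908 + (16 + 16) = 1908 + 32 = 1940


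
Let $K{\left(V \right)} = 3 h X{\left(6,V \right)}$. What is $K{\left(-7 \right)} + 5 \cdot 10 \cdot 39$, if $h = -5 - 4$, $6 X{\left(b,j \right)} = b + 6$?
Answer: $1896$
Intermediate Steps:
$X{\left(b,j \right)} = 1 + \frac{b}{6}$ ($X{\left(b,j \right)} = \frac{b + 6}{6} = \frac{6 + b}{6} = 1 + \frac{b}{6}$)
$h = -9$ ($h = -5 - 4 = -9$)
$K{\left(V \right)} = -54$ ($K{\left(V \right)} = 3 \left(-9\right) \left(1 + \frac{1}{6} \cdot 6\right) = - 27 \left(1 + 1\right) = \left(-27\right) 2 = -54$)
$K{\left(-7 \right)} + 5 \cdot 10 \cdot 39 = -54 + 5 \cdot 10 \cdot 39 = -54 + 50 \cdot 39 = -54 + 1950 = 1896$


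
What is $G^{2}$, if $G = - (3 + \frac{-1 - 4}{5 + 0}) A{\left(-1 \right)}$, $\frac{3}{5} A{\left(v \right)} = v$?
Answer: $\frac{100}{9} \approx 11.111$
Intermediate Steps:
$A{\left(v \right)} = \frac{5 v}{3}$
$G = \frac{10}{3}$ ($G = - (3 + \frac{-1 - 4}{5 + 0}) \frac{5}{3} \left(-1\right) = - (3 - \frac{5}{5}) \left(- \frac{5}{3}\right) = - (3 - 1) \left(- \frac{5}{3}\right) = \left(-1\right) 2 \left(- \frac{5}{3}\right) = \left(-2\right) \left(- \frac{5}{3}\right) = \frac{10}{3} \approx 3.3333$)
$G^{2} = \left(\frac{10}{3}\right)^{2} = \frac{100}{9}$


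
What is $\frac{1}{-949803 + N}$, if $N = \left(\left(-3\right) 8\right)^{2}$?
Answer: $- \frac{1}{949227} \approx -1.0535 \cdot 10^{-6}$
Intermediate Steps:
$N = 576$ ($N = \left(-24\right)^{2} = 576$)
$\frac{1}{-949803 + N} = \frac{1}{-949803 + 576} = \frac{1}{-949227} = - \frac{1}{949227}$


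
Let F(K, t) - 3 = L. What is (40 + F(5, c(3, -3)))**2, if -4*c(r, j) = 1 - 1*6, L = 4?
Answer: 2209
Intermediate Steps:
c(r, j) = 5/4 (c(r, j) = -(1 - 1*6)/4 = -(1 - 6)/4 = -1/4*(-5) = 5/4)
F(K, t) = 7 (F(K, t) = 3 + 4 = 7)
(40 + F(5, c(3, -3)))**2 = (40 + 7)**2 = 47**2 = 2209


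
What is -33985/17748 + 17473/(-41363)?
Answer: -1715832359/734110524 ≈ -2.3373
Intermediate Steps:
-33985/17748 + 17473/(-41363) = -33985*1/17748 + 17473*(-1/41363) = -33985/17748 - 17473/41363 = -1715832359/734110524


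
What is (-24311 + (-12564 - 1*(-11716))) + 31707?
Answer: 6548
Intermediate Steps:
(-24311 + (-12564 - 1*(-11716))) + 31707 = (-24311 + (-12564 + 11716)) + 31707 = (-24311 - 848) + 31707 = -25159 + 31707 = 6548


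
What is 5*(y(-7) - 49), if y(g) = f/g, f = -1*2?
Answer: -1705/7 ≈ -243.57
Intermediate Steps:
f = -2
y(g) = -2/g
5*(y(-7) - 49) = 5*(-2/(-7) - 49) = 5*(-2*(-⅐) - 49) = 5*(2/7 - 49) = 5*(-341/7) = -1705/7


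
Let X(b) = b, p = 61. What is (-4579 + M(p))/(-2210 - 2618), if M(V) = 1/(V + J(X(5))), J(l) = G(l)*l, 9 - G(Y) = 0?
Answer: 485373/511768 ≈ 0.94842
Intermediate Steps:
G(Y) = 9 (G(Y) = 9 - 1*0 = 9 + 0 = 9)
J(l) = 9*l
M(V) = 1/(45 + V) (M(V) = 1/(V + 9*5) = 1/(V + 45) = 1/(45 + V))
(-4579 + M(p))/(-2210 - 2618) = (-4579 + 1/(45 + 61))/(-2210 - 2618) = (-4579 + 1/106)/(-4828) = (-4579 + 1/106)*(-1/4828) = -485373/106*(-1/4828) = 485373/511768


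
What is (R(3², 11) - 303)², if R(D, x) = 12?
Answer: 84681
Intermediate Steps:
(R(3², 11) - 303)² = (12 - 303)² = (-291)² = 84681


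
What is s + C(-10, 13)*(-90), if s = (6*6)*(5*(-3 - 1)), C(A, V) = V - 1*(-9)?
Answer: -2700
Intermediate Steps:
C(A, V) = 9 + V (C(A, V) = V + 9 = 9 + V)
s = -720 (s = 36*(5*(-4)) = 36*(-20) = -720)
s + C(-10, 13)*(-90) = -720 + (9 + 13)*(-90) = -720 + 22*(-90) = -720 - 1980 = -2700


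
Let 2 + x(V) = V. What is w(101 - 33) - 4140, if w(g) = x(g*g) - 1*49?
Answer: 433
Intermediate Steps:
x(V) = -2 + V
w(g) = -51 + g**2 (w(g) = (-2 + g*g) - 1*49 = (-2 + g**2) - 49 = -51 + g**2)
w(101 - 33) - 4140 = (-51 + (101 - 33)**2) - 4140 = (-51 + 68**2) - 4140 = (-51 + 4624) - 4140 = 4573 - 4140 = 433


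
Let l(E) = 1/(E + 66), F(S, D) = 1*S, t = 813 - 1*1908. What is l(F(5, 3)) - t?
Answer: 77746/71 ≈ 1095.0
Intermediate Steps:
t = -1095 (t = 813 - 1908 = -1095)
F(S, D) = S
l(E) = 1/(66 + E)
l(F(5, 3)) - t = 1/(66 + 5) - 1*(-1095) = 1/71 + 1095 = 77746/71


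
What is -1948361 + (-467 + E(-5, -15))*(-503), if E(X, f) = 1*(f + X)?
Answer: -1703400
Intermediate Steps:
E(X, f) = X + f (E(X, f) = 1*(X + f) = X + f)
-1948361 + (-467 + E(-5, -15))*(-503) = -1948361 + (-467 + (-5 - 15))*(-503) = -1948361 + (-467 - 20)*(-503) = -1948361 - 487*(-503) = -1948361 + 244961 = -1703400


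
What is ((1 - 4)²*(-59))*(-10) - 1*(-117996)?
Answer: 123306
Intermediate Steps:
((1 - 4)²*(-59))*(-10) - 1*(-117996) = ((-3)²*(-59))*(-10) + 117996 = (9*(-59))*(-10) + 117996 = -531*(-10) + 117996 = 5310 + 117996 = 123306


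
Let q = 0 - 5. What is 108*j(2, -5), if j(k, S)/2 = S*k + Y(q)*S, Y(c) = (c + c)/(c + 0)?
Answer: -4320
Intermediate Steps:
q = -5
Y(c) = 2 (Y(c) = (2*c)/c = 2)
j(k, S) = 4*S + 2*S*k (j(k, S) = 2*(S*k + 2*S) = 2*(2*S + S*k) = 4*S + 2*S*k)
108*j(2, -5) = 108*(2*(-5)*(2 + 2)) = 108*(2*(-5)*4) = 108*(-40) = -4320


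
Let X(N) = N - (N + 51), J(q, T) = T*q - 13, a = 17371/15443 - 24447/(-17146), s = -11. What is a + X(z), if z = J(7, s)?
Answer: -12828691391/264785678 ≈ -48.449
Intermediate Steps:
a = 675378187/264785678 (a = 17371*(1/15443) - 24447*(-1/17146) = 17371/15443 + 24447/17146 = 675378187/264785678 ≈ 2.5507)
J(q, T) = -13 + T*q
z = -90 (z = -13 - 11*7 = -13 - 77 = -90)
X(N) = -51 (X(N) = N - (51 + N) = N + (-51 - N) = -51)
a + X(z) = 675378187/264785678 - 51 = -12828691391/264785678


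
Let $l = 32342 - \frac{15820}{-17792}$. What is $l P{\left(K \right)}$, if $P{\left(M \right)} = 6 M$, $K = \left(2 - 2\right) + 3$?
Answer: $\frac{1294750539}{2224} \approx 5.8217 \cdot 10^{5}$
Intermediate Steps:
$K = 3$ ($K = \left(2 + \left(-2 + 0\right)\right) + 3 = \left(2 - 2\right) + 3 = 0 + 3 = 3$)
$l = \frac{143861171}{4448}$ ($l = 32342 - - \frac{3955}{4448} = 32342 + \frac{3955}{4448} = \frac{143861171}{4448} \approx 32343.0$)
$l P{\left(K \right)} = \frac{143861171 \cdot 6 \cdot 3}{4448} = \frac{143861171}{4448} \cdot 18 = \frac{1294750539}{2224}$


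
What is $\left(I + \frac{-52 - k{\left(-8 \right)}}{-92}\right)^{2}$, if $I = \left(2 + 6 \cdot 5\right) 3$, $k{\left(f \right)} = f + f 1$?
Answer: $\frac{4915089}{529} \approx 9291.3$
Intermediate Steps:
$k{\left(f \right)} = 2 f$ ($k{\left(f \right)} = f + f = 2 f$)
$I = 96$ ($I = \left(2 + 30\right) 3 = 32 \cdot 3 = 96$)
$\left(I + \frac{-52 - k{\left(-8 \right)}}{-92}\right)^{2} = \left(96 + \frac{-52 - 2 \left(-8\right)}{-92}\right)^{2} = \left(96 + \left(-52 - -16\right) \left(- \frac{1}{92}\right)\right)^{2} = \left(96 + \left(-52 + 16\right) \left(- \frac{1}{92}\right)\right)^{2} = \left(96 - - \frac{9}{23}\right)^{2} = \left(96 + \frac{9}{23}\right)^{2} = \left(\frac{2217}{23}\right)^{2} = \frac{4915089}{529}$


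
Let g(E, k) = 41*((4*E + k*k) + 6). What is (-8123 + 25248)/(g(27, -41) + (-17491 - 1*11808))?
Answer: 17125/44296 ≈ 0.38660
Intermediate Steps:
g(E, k) = 246 + 41*k**2 + 164*E (g(E, k) = 41*((4*E + k**2) + 6) = 41*((k**2 + 4*E) + 6) = 41*(6 + k**2 + 4*E) = 246 + 41*k**2 + 164*E)
(-8123 + 25248)/(g(27, -41) + (-17491 - 1*11808)) = (-8123 + 25248)/((246 + 41*(-41)**2 + 164*27) + (-17491 - 1*11808)) = 17125/((246 + 41*1681 + 4428) + (-17491 - 11808)) = 17125/((246 + 68921 + 4428) - 29299) = 17125/(73595 - 29299) = 17125/44296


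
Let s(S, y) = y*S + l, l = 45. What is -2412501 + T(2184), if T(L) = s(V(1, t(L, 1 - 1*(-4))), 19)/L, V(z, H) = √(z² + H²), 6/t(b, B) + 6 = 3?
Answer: -1756300713/728 + 19*√5/2184 ≈ -2.4125e+6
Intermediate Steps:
t(b, B) = -2 (t(b, B) = 6/(-6 + 3) = 6/(-3) = 6*(-⅓) = -2)
V(z, H) = √(H² + z²)
s(S, y) = 45 + S*y (s(S, y) = y*S + 45 = S*y + 45 = 45 + S*y)
T(L) = (45 + 19*√5)/L (T(L) = (45 + √((-2)² + 1²)*19)/L = (45 + √(4 + 1)*19)/L = (45 + √5*19)/L = (45 + 19*√5)/L)
-2412501 + T(2184) = -2412501 + (45 + 19*√5)/2184 = -2412501 + (15/728 + 19*√5/2184) = -1756300713/728 + 19*√5/2184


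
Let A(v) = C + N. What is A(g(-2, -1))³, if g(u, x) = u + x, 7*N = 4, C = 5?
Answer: 59319/343 ≈ 172.94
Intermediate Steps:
N = 4/7 (N = (⅐)*4 = 4/7 ≈ 0.57143)
A(v) = 39/7 (A(v) = 5 + 4/7 = 39/7)
A(g(-2, -1))³ = (39/7)³ = 59319/343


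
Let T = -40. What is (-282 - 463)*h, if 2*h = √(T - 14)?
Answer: -2235*I*√6/2 ≈ -2737.3*I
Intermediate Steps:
h = 3*I*√6/2 (h = √(-40 - 14)/2 = √(-54)/2 = (3*I*√6)/2 = 3*I*√6/2 ≈ 3.6742*I)
(-282 - 463)*h = (-282 - 463)*(3*I*√6/2) = -2235*I*√6/2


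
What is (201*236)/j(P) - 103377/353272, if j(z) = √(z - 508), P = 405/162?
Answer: -103377/353272 - 15812*I*√2022/337 ≈ -0.29263 - 2109.8*I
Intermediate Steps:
P = 5/2 (P = 405*(1/162) = 5/2 ≈ 2.5000)
j(z) = √(-508 + z)
(201*236)/j(P) - 103377/353272 = (201*236)/(√(-508 + 5/2)) - 103377/353272 = 47436/(√(-1011/2)) - 103377*1/353272 = 47436/((I*√2022/2)) - 103377/353272 = 47436*(-I*√2022/1011) - 103377/353272 = -15812*I*√2022/337 - 103377/353272 = -103377/353272 - 15812*I*√2022/337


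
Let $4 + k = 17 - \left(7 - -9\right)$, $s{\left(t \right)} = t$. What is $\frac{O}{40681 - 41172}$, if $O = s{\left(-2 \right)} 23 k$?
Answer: $- \frac{138}{491} \approx -0.28106$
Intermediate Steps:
$k = -3$ ($k = -4 + \left(17 - \left(7 - -9\right)\right) = -4 + \left(17 - \left(7 + 9\right)\right) = -4 + \left(17 - 16\right) = -4 + 1 = -3$)
$O = 138$ ($O = \left(-2\right) 23 \left(-3\right) = \left(-46\right) \left(-3\right) = 138$)
$\frac{O}{40681 - 41172} = \frac{138}{40681 - 41172} = \frac{138}{-491} = 138 \left(- \frac{1}{491}\right) = - \frac{138}{491}$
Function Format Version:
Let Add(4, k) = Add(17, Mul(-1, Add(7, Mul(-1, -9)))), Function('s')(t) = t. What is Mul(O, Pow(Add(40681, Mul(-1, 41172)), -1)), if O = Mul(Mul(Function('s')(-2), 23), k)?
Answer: Rational(-138, 491) ≈ -0.28106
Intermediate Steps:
k = -3 (k = Add(-4, Add(17, Mul(-1, Add(7, Mul(-1, -9))))) = Add(-4, Add(17, Mul(-1, Add(7, 9)))) = Add(-4, Add(17, Mul(-1, 16))) = Add(-4, Add(17, -16)) = Add(-4, 1) = -3)
O = 138 (O = Mul(Mul(-2, 23), -3) = Mul(-46, -3) = 138)
Mul(O, Pow(Add(40681, Mul(-1, 41172)), -1)) = Mul(138, Pow(Add(40681, Mul(-1, 41172)), -1)) = Mul(138, Pow(Add(40681, -41172), -1)) = Mul(138, Pow(-491, -1)) = Mul(138, Rational(-1, 491)) = Rational(-138, 491)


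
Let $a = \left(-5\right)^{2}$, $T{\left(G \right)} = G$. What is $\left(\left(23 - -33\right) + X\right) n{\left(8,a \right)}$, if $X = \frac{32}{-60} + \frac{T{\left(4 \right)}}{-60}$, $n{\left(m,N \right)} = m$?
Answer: $\frac{2216}{5} \approx 443.2$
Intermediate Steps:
$a = 25$
$X = - \frac{3}{5}$ ($X = \frac{32}{-60} + \frac{4}{-60} = 32 \left(- \frac{1}{60}\right) + 4 \left(- \frac{1}{60}\right) = - \frac{8}{15} - \frac{1}{15} = - \frac{3}{5} \approx -0.6$)
$\left(\left(23 - -33\right) + X\right) n{\left(8,a \right)} = \left(\left(23 - -33\right) - \frac{3}{5}\right) 8 = \left(\left(23 + 33\right) - \frac{3}{5}\right) 8 = \left(56 - \frac{3}{5}\right) 8 = \frac{277}{5} \cdot 8 = \frac{2216}{5}$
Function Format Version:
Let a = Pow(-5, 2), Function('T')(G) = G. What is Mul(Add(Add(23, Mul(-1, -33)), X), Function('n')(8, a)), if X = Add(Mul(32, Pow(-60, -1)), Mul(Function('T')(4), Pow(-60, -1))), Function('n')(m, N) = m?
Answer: Rational(2216, 5) ≈ 443.20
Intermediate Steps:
a = 25
X = Rational(-3, 5) (X = Add(Mul(32, Pow(-60, -1)), Mul(4, Pow(-60, -1))) = Add(Mul(32, Rational(-1, 60)), Mul(4, Rational(-1, 60))) = Add(Rational(-8, 15), Rational(-1, 15)) = Rational(-3, 5) ≈ -0.60000)
Mul(Add(Add(23, Mul(-1, -33)), X), Function('n')(8, a)) = Mul(Add(Add(23, Mul(-1, -33)), Rational(-3, 5)), 8) = Mul(Add(Add(23, 33), Rational(-3, 5)), 8) = Mul(Add(56, Rational(-3, 5)), 8) = Mul(Rational(277, 5), 8) = Rational(2216, 5)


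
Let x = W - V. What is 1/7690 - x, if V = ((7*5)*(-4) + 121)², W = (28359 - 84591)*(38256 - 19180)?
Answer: 8248924526171/7690 ≈ 1.0727e+9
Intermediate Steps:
W = -1072681632 (W = -56232*19076 = -1072681632)
V = 361 (V = (35*(-4) + 121)² = (-140 + 121)² = (-19)² = 361)
x = -1072681993 (x = -1072681632 - 1*361 = -1072681632 - 361 = -1072681993)
1/7690 - x = 1/7690 - 1*(-1072681993) = 1/7690 + 1072681993 = 8248924526171/7690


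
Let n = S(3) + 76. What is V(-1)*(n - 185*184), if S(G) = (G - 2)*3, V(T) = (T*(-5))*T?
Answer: 169805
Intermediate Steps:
V(T) = -5*T² (V(T) = (-5*T)*T = -5*T²)
S(G) = -6 + 3*G (S(G) = (-2 + G)*3 = -6 + 3*G)
n = 79 (n = (-6 + 3*3) + 76 = (-6 + 9) + 76 = 3 + 76 = 79)
V(-1)*(n - 185*184) = (-5*(-1)²)*(79 - 185*184) = (-5*1)*(79 - 34040) = -5*(-33961) = 169805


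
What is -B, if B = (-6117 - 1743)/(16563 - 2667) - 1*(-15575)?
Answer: -18035195/1158 ≈ -15574.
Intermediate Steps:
B = 18035195/1158 (B = -7860/13896 + 15575 = -7860*1/13896 + 15575 = -655/1158 + 15575 = 18035195/1158 ≈ 15574.)
-B = -1*18035195/1158 = -18035195/1158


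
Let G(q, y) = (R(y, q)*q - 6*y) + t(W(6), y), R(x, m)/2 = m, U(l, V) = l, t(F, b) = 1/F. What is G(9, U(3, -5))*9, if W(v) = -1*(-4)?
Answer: 5193/4 ≈ 1298.3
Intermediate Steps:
W(v) = 4
R(x, m) = 2*m
G(q, y) = ¼ - 6*y + 2*q² (G(q, y) = ((2*q)*q - 6*y) + 1/4 = (2*q² - 6*y) + ¼ = (-6*y + 2*q²) + ¼ = ¼ - 6*y + 2*q²)
G(9, U(3, -5))*9 = (¼ - 6*3 + 2*9²)*9 = (¼ - 18 + 2*81)*9 = (¼ - 18 + 162)*9 = (577/4)*9 = 5193/4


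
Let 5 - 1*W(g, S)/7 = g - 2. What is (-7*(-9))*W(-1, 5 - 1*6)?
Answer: 3528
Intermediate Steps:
W(g, S) = 49 - 7*g (W(g, S) = 35 - 7*(g - 2) = 35 - 7*(-2 + g) = 35 + (14 - 7*g) = 49 - 7*g)
(-7*(-9))*W(-1, 5 - 1*6) = (-7*(-9))*(49 - 7*(-1)) = 63*(49 + 7) = 63*56 = 3528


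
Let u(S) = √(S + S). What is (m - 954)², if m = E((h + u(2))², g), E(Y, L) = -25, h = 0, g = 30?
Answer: 958441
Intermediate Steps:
u(S) = √2*√S (u(S) = √(2*S) = √2*√S)
m = -25
(m - 954)² = (-25 - 954)² = (-979)² = 958441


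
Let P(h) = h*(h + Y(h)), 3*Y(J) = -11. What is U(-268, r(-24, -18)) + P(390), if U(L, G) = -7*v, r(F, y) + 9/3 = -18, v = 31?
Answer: 150453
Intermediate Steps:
Y(J) = -11/3 (Y(J) = (1/3)*(-11) = -11/3)
r(F, y) = -21 (r(F, y) = -3 - 18 = -21)
P(h) = h*(-11/3 + h) (P(h) = h*(h - 11/3) = h*(-11/3 + h))
U(L, G) = -217 (U(L, G) = -7*31 = -217)
U(-268, r(-24, -18)) + P(390) = -217 + (1/3)*390*(-11 + 3*390) = -217 + (1/3)*390*(-11 + 1170) = -217 + (1/3)*390*1159 = -217 + 150670 = 150453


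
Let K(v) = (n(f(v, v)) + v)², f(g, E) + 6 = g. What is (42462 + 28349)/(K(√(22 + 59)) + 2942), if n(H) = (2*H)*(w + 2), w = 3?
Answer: 70811/4463 ≈ 15.866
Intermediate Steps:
f(g, E) = -6 + g
n(H) = 10*H (n(H) = (2*H)*(3 + 2) = (2*H)*5 = 10*H)
K(v) = (-60 + 11*v)² (K(v) = (10*(-6 + v) + v)² = ((-60 + 10*v) + v)² = (-60 + 11*v)²)
(42462 + 28349)/(K(√(22 + 59)) + 2942) = (42462 + 28349)/((-60 + 11*√(22 + 59))² + 2942) = 70811/((-60 + 11*√81)² + 2942) = 70811/((-60 + 11*9)² + 2942) = 70811/((-60 + 99)² + 2942) = 70811/(39² + 2942) = 70811/(1521 + 2942) = 70811/4463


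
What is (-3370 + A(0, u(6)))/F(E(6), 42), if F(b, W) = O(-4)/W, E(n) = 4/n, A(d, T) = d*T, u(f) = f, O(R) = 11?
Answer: -141540/11 ≈ -12867.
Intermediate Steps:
A(d, T) = T*d
F(b, W) = 11/W
(-3370 + A(0, u(6)))/F(E(6), 42) = (-3370 + 6*0)/((11/42)) = (-3370 + 0)/((11*(1/42))) = -3370/11/42 = -3370*42/11 = -141540/11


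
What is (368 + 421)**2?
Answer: 622521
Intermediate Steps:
(368 + 421)**2 = 789**2 = 622521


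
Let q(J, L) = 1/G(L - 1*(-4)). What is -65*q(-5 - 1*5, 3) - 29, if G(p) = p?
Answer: -268/7 ≈ -38.286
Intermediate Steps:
q(J, L) = 1/(4 + L) (q(J, L) = 1/(L - 1*(-4)) = 1/(L + 4) = 1/(4 + L))
-65*q(-5 - 1*5, 3) - 29 = -65/(4 + 3) - 29 = -65/7 - 29 = -268/7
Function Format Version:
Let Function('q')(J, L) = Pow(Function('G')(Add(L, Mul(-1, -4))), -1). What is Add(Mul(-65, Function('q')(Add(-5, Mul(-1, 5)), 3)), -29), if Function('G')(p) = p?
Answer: Rational(-268, 7) ≈ -38.286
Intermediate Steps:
Function('q')(J, L) = Pow(Add(4, L), -1) (Function('q')(J, L) = Pow(Add(L, Mul(-1, -4)), -1) = Pow(Add(L, 4), -1) = Pow(Add(4, L), -1))
Add(Mul(-65, Function('q')(Add(-5, Mul(-1, 5)), 3)), -29) = Add(Mul(-65, Pow(Add(4, 3), -1)), -29) = Add(Mul(-65, Pow(7, -1)), -29) = Add(Mul(-65, Rational(1, 7)), -29) = Add(Rational(-65, 7), -29) = Rational(-268, 7)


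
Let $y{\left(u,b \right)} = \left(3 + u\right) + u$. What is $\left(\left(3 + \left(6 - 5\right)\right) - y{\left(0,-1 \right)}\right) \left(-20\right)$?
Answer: $-20$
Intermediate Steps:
$y{\left(u,b \right)} = 3 + 2 u$
$\left(\left(3 + \left(6 - 5\right)\right) - y{\left(0,-1 \right)}\right) \left(-20\right) = \left(\left(3 + \left(6 - 5\right)\right) - \left(3 + 2 \cdot 0\right)\right) \left(-20\right) = \left(\left(3 + \left(6 - 5\right)\right) - \left(3 + 0\right)\right) \left(-20\right) = \left(\left(3 + 1\right) - 3\right) \left(-20\right) = \left(4 - 3\right) \left(-20\right) = 1 \left(-20\right) = -20$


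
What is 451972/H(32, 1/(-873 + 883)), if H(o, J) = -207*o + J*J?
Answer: -45197200/662399 ≈ -68.233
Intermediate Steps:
H(o, J) = J**2 - 207*o (H(o, J) = -207*o + J**2 = J**2 - 207*o)
451972/H(32, 1/(-873 + 883)) = 451972/((1/(-873 + 883))**2 - 207*32) = 451972/((1/10)**2 - 6624) = 451972/(1/100 - 6624) = 451972/(-662399/100) = 451972*(-100/662399) = -45197200/662399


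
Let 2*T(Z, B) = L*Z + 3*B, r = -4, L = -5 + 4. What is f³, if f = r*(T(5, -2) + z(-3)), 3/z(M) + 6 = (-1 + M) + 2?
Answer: 103823/8 ≈ 12978.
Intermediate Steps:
L = -1
z(M) = 3/(-5 + M) (z(M) = 3/(-6 + ((-1 + M) + 2)) = 3/(-6 + (1 + M)) = 3/(-5 + M))
T(Z, B) = -Z/2 + 3*B/2 (T(Z, B) = (-Z + 3*B)/2 = -Z/2 + 3*B/2)
f = 47/2 (f = -4*((-½*5 + (3/2)*(-2)) + 3/(-5 - 3)) = -4*((-5/2 - 3) + 3/(-8)) = -4*(-11/2 + 3*(-⅛)) = -4*(-11/2 - 3/8) = -4*(-47/8) = 47/2 ≈ 23.500)
f³ = (47/2)³ = 103823/8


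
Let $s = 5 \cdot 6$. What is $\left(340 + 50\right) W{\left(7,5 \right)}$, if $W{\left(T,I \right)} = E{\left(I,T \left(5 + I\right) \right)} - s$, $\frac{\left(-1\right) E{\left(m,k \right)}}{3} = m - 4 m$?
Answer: $5850$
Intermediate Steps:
$s = 30$
$E{\left(m,k \right)} = 9 m$ ($E{\left(m,k \right)} = - 3 \left(m - 4 m\right) = - 3 \left(- 3 m\right) = 9 m$)
$W{\left(T,I \right)} = -30 + 9 I$ ($W{\left(T,I \right)} = 9 I - 30 = -30 + 9 I$)
$\left(340 + 50\right) W{\left(7,5 \right)} = \left(340 + 50\right) \left(-30 + 9 \cdot 5\right) = 390 \left(-30 + 45\right) = 390 \cdot 15 = 5850$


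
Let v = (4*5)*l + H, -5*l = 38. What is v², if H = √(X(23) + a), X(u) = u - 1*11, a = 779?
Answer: (152 - √791)² ≈ 15345.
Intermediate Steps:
l = -38/5 (l = -⅕*38 = -38/5 ≈ -7.6000)
X(u) = -11 + u (X(u) = u - 11 = -11 + u)
H = √791 (H = √((-11 + 23) + 779) = √(12 + 779) = √791 ≈ 28.125)
v = -152 + √791 (v = (4*5)*(-38/5) + √791 = 20*(-38/5) + √791 = -152 + √791 ≈ -123.88)
v² = (-152 + √791)²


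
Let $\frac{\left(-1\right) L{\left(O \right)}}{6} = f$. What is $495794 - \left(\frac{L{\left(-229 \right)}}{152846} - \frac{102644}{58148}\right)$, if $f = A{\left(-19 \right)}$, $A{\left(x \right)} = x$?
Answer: $\frac{550809833160888}{1110961151} \approx 4.958 \cdot 10^{5}$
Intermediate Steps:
$f = -19$
$L{\left(O \right)} = 114$ ($L{\left(O \right)} = \left(-6\right) \left(-19\right) = 114$)
$495794 - \left(\frac{L{\left(-229 \right)}}{152846} - \frac{102644}{58148}\right) = 495794 - \left(\frac{114}{152846} - \frac{102644}{58148}\right) = 495794 - \left(114 \cdot \frac{1}{152846} - \frac{25661}{14537}\right) = 495794 - \left(\frac{57}{76423} - \frac{25661}{14537}\right) = 495794 - - \frac{1960261994}{1110961151} = 495794 + \frac{1960261994}{1110961151} = \frac{550809833160888}{1110961151}$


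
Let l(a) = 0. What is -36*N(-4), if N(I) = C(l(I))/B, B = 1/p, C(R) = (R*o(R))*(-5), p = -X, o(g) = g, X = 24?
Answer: 0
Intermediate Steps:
p = -24 (p = -1*24 = -24)
C(R) = -5*R² (C(R) = (R*R)*(-5) = R²*(-5) = -5*R²)
B = -1/24 (B = 1/(-24) = -1/24 ≈ -0.041667)
N(I) = 0 (N(I) = (-5*0²)/(-1/24) = -5*0*(-24) = 0*(-24) = 0)
-36*N(-4) = -36*0 = 0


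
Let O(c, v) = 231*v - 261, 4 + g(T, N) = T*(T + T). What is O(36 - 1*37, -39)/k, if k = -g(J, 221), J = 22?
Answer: 4635/482 ≈ 9.6162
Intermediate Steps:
g(T, N) = -4 + 2*T**2 (g(T, N) = -4 + T*(T + T) = -4 + T*(2*T) = -4 + 2*T**2)
k = -964 (k = -(-4 + 2*22**2) = -(-4 + 2*484) = -(-4 + 968) = -1*964 = -964)
O(c, v) = -261 + 231*v
O(36 - 1*37, -39)/k = (-261 + 231*(-39))/(-964) = (-261 - 9009)*(-1/964) = -9270*(-1/964) = 4635/482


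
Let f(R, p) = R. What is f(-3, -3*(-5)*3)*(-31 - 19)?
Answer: 150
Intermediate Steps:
f(-3, -3*(-5)*3)*(-31 - 19) = -3*(-31 - 19) = -3*(-50) = 150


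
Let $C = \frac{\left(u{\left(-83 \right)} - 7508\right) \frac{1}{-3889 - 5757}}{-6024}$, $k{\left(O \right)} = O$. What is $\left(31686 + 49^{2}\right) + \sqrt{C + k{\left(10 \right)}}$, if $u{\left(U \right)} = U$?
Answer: $34087 + \frac{\sqrt{2110273694814831}}{14526876} \approx 34090.0$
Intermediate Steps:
$C = - \frac{7591}{58107504}$ ($C = \frac{\left(-83 - 7508\right) \frac{1}{-3889 - 5757}}{-6024} = - \frac{7591}{-9646} \left(- \frac{1}{6024}\right) = \left(-7591\right) \left(- \frac{1}{9646}\right) \left(- \frac{1}{6024}\right) = \frac{7591}{9646} \left(- \frac{1}{6024}\right) = - \frac{7591}{58107504} \approx -0.00013064$)
$\left(31686 + 49^{2}\right) + \sqrt{C + k{\left(10 \right)}} = \left(31686 + 49^{2}\right) + \sqrt{- \frac{7591}{58107504} + 10} = \left(31686 + 2401\right) + \sqrt{\frac{581067449}{58107504}} = 34087 + \frac{\sqrt{2110273694814831}}{14526876}$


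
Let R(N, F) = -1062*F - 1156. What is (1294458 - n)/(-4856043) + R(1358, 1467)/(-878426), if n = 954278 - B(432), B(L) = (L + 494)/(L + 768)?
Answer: 2181684470159381/1279702328495400 ≈ 1.7048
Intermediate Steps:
R(N, F) = -1156 - 1062*F
B(L) = (494 + L)/(768 + L)
n = 572566337/600 (n = 954278 - (494 + 432)/(768 + 432) = 954278 - 926/1200 = 954278 - 1*463/600 = 954278 - 463/600 = 572566337/600 ≈ 9.5428e+5)
(1294458 - n)/(-4856043) + R(1358, 1467)/(-878426) = (1294458 - 1*572566337/600)/(-4856043) + (-1156 - 1062*1467)/(-878426) = (1294458 - 572566337/600)*(-1/4856043) + (-1156 - 1557954)*(-1/878426) = (204108463/600)*(-1/4856043) - 1559110*(-1/878426) = -204108463/2913625800 + 779555/439213 = 2181684470159381/1279702328495400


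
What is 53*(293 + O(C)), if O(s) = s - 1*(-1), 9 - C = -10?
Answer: 16589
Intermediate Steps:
C = 19 (C = 9 - 1*(-10) = 9 + 10 = 19)
O(s) = 1 + s (O(s) = s + 1 = 1 + s)
53*(293 + O(C)) = 53*(293 + (1 + 19)) = 53*(293 + 20) = 53*313 = 16589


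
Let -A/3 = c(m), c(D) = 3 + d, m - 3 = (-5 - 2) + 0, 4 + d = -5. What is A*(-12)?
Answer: -216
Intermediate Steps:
d = -9 (d = -4 - 5 = -9)
m = -4 (m = 3 + ((-5 - 2) + 0) = 3 + (-7 + 0) = 3 - 7 = -4)
c(D) = -6 (c(D) = 3 - 9 = -6)
A = 18 (A = -3*(-6) = 18)
A*(-12) = 18*(-12) = -216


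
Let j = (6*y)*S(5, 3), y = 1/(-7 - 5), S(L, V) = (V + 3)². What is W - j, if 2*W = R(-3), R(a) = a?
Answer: 33/2 ≈ 16.500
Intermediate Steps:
S(L, V) = (3 + V)²
y = -1/12 (y = 1/(-12) = -1/12 ≈ -0.083333)
W = -3/2 (W = (½)*(-3) = -3/2 ≈ -1.5000)
j = -18 (j = (6*(-1/12))*(3 + 3)² = -½*6² = -½*36 = -18)
W - j = -3/2 - 1*(-18) = -3/2 + 18 = 33/2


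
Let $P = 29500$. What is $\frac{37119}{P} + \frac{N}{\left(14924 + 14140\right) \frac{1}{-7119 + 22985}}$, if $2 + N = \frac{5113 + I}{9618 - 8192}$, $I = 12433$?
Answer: $\frac{1413959908}{205415875} \approx 6.8834$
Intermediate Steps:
$N = \frac{237}{23}$ ($N = -2 + \frac{5113 + 12433}{9618 - 8192} = -2 + \frac{17546}{1426} = -2 + 17546 \cdot \frac{1}{1426} = -2 + \frac{283}{23} = \frac{237}{23} \approx 10.304$)
$\frac{37119}{P} + \frac{N}{\left(14924 + 14140\right) \frac{1}{-7119 + 22985}} = \frac{37119}{29500} + \frac{237}{23 \frac{14924 + 14140}{-7119 + 22985}} = 37119 \cdot \frac{1}{29500} + \frac{237}{23 \cdot \frac{29064}{15866}} = \frac{37119}{29500} + \frac{237}{23 \cdot 29064 \cdot \frac{1}{15866}} = \frac{37119}{29500} + \frac{237}{23 \cdot \frac{14532}{7933}} = \frac{37119}{29500} + \frac{237}{23} \cdot \frac{7933}{14532} = \frac{37119}{29500} + \frac{626707}{111412} = \frac{1413959908}{205415875}$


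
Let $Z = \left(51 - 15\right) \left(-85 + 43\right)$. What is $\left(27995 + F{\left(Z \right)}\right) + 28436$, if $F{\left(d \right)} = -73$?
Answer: $56358$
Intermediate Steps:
$Z = -1512$ ($Z = 36 \left(-42\right) = -1512$)
$\left(27995 + F{\left(Z \right)}\right) + 28436 = \left(27995 - 73\right) + 28436 = 27922 + 28436 = 56358$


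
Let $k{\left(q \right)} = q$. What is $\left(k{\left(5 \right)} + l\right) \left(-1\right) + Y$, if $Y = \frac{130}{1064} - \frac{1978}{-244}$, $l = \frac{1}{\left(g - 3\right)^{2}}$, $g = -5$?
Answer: $\frac{1668351}{519232} \approx 3.2131$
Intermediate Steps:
$l = \frac{1}{64}$ ($l = \frac{1}{\left(-5 - 3\right)^{2}} = \frac{1}{\left(-8\right)^{2}} = \frac{1}{64} \approx 0.015625$)
$Y = \frac{267039}{32452}$ ($Y = 130 \cdot \frac{1}{1064} - - \frac{989}{122} = \frac{65}{532} + \frac{989}{122} = \frac{267039}{32452} \approx 8.2287$)
$\left(k{\left(5 \right)} + l\right) \left(-1\right) + Y = \left(5 + \frac{1}{64}\right) \left(-1\right) + \frac{267039}{32452} = \frac{321}{64} \left(-1\right) + \frac{267039}{32452} = - \frac{321}{64} + \frac{267039}{32452} = \frac{1668351}{519232}$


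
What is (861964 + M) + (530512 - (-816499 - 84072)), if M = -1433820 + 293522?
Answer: 1152749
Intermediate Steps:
M = -1140298
(861964 + M) + (530512 - (-816499 - 84072)) = (861964 - 1140298) + (530512 - (-816499 - 84072)) = -278334 + (530512 - 1*(-900571)) = -278334 + (530512 + 900571) = -278334 + 1431083 = 1152749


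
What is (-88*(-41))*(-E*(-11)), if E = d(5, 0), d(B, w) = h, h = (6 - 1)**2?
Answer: 992200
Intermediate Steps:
h = 25 (h = 5**2 = 25)
d(B, w) = 25
E = 25
(-88*(-41))*(-E*(-11)) = (-88*(-41))*(-1*25*(-11)) = 3608*(-25*(-11)) = 3608*275 = 992200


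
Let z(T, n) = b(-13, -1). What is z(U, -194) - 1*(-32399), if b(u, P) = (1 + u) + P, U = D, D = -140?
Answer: 32386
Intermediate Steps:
U = -140
b(u, P) = 1 + P + u
z(T, n) = -13 (z(T, n) = 1 - 1 - 13 = -13)
z(U, -194) - 1*(-32399) = -13 - 1*(-32399) = -13 + 32399 = 32386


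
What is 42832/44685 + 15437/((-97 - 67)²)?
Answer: 1841811817/1201847760 ≈ 1.5325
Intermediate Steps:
42832/44685 + 15437/((-97 - 67)²) = 42832*(1/44685) + 15437/((-164)²) = 42832/44685 + 15437/26896 = 1841811817/1201847760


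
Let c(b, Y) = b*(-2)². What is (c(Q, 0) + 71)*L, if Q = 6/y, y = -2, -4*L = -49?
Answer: 2891/4 ≈ 722.75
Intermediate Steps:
L = 49/4 (L = -¼*(-49) = 49/4 ≈ 12.250)
Q = -3 (Q = 6/(-2) = 6*(-½) = -3)
c(b, Y) = 4*b (c(b, Y) = b*4 = 4*b)
(c(Q, 0) + 71)*L = (4*(-3) + 71)*(49/4) = (-12 + 71)*(49/4) = 59*(49/4) = 2891/4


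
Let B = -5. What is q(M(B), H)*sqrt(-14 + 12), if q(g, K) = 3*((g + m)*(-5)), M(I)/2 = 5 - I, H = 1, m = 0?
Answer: -300*I*sqrt(2) ≈ -424.26*I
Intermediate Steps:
M(I) = 10 - 2*I (M(I) = 2*(5 - I) = 10 - 2*I)
q(g, K) = -15*g (q(g, K) = 3*((g + 0)*(-5)) = 3*(g*(-5)) = 3*(-5*g) = -15*g)
q(M(B), H)*sqrt(-14 + 12) = (-15*(10 - 2*(-5)))*sqrt(-14 + 12) = (-15*(10 + 10))*sqrt(-2) = (-15*20)*(I*sqrt(2)) = -300*I*sqrt(2)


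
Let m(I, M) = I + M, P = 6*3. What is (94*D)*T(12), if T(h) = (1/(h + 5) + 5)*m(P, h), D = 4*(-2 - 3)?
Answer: -4850400/17 ≈ -2.8532e+5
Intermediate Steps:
D = -20 (D = 4*(-5) = -20)
P = 18
T(h) = (5 + 1/(5 + h))*(18 + h) (T(h) = (1/(h + 5) + 5)*(18 + h) = (1/(5 + h) + 5)*(18 + h) = (5 + 1/(5 + h))*(18 + h))
(94*D)*T(12) = (94*(-20))*((18 + 12)*(26 + 5*12)/(5 + 12)) = -1880*30*(26 + 60)/17 = -1880*30*86/17 = -1880*2580/17 = -4850400/17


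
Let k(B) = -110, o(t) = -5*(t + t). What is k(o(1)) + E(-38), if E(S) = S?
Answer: -148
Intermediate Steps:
o(t) = -10*t
k(o(1)) + E(-38) = -110 - 38 = -148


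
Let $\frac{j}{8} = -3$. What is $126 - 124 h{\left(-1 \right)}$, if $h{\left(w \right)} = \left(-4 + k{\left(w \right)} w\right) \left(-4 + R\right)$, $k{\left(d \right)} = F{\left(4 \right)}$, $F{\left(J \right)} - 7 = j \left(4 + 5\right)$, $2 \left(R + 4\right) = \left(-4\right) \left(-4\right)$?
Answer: $126$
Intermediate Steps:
$R = 4$ ($R = -4 + \frac{\left(-4\right) \left(-4\right)}{2} = -4 + \frac{1}{2} \cdot 16 = -4 + 8 = 4$)
$j = -24$ ($j = 8 \left(-3\right) = -24$)
$F{\left(J \right)} = -209$ ($F{\left(J \right)} = 7 - 24 \left(4 + 5\right) = 7 - 216 = -209$)
$k{\left(d \right)} = -209$
$h{\left(w \right)} = 0$ ($h{\left(w \right)} = \left(-4 - 209 w\right) \left(-4 + 4\right) = \left(-4 - 209 w\right) 0 = 0$)
$126 - 124 h{\left(-1 \right)} = 126 - 0 = 126 + 0 = 126$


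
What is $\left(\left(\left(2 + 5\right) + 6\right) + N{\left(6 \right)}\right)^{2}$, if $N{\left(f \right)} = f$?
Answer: $361$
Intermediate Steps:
$\left(\left(\left(2 + 5\right) + 6\right) + N{\left(6 \right)}\right)^{2} = \left(\left(\left(2 + 5\right) + 6\right) + 6\right)^{2} = \left(\left(7 + 6\right) + 6\right)^{2} = \left(13 + 6\right)^{2} = 19^{2} = 361$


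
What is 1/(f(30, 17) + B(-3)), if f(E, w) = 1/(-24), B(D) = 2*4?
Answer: 24/191 ≈ 0.12565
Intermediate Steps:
B(D) = 8
f(E, w) = -1/24
1/(f(30, 17) + B(-3)) = 1/(-1/24 + 8) = 1/(191/24) = 24/191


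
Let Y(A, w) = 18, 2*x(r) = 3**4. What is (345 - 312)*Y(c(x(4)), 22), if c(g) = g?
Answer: 594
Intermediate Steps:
x(r) = 81/2 (x(r) = (1/2)*3**4 = (1/2)*81 = 81/2)
(345 - 312)*Y(c(x(4)), 22) = (345 - 312)*18 = 33*18 = 594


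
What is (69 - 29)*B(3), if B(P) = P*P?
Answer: 360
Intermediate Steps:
B(P) = P²
(69 - 29)*B(3) = (69 - 29)*3² = 40*9 = 360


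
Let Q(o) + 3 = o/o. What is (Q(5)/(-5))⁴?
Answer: 16/625 ≈ 0.025600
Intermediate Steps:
Q(o) = -2 (Q(o) = -3 + o/o = -3 + 1 = -2)
(Q(5)/(-5))⁴ = (-2/(-5))⁴ = (-2*(-⅕))⁴ = (⅖)⁴ = 16/625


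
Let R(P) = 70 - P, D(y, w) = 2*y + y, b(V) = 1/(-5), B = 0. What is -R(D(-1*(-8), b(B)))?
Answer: -46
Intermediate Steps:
b(V) = -1/5
D(y, w) = 3*y
-R(D(-1*(-8), b(B))) = -(70 - 3*(-1*(-8))) = -(70 - 3*8) = -(70 - 1*24) = -(70 - 24) = -1*46 = -46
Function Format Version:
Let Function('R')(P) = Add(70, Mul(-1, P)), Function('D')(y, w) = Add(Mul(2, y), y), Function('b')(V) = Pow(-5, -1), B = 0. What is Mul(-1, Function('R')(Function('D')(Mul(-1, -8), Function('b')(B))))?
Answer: -46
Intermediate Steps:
Function('b')(V) = Rational(-1, 5)
Function('D')(y, w) = Mul(3, y)
Mul(-1, Function('R')(Function('D')(Mul(-1, -8), Function('b')(B)))) = Mul(-1, Add(70, Mul(-1, Mul(3, Mul(-1, -8))))) = Mul(-1, Add(70, Mul(-1, Mul(3, 8)))) = Mul(-1, Add(70, Mul(-1, 24))) = Mul(-1, Add(70, -24)) = Mul(-1, 46) = -46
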